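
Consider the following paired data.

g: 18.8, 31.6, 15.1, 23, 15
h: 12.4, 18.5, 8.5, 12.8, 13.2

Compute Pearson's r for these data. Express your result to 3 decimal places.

0.858

n = 5, Σg = 103.5, Σh = 65.4, Σg² = 2334.01, Σh² = 906.34, Σgh = 1438.47
nΣgh − ΣgΣh = 7192.35 − 6768.9 = 423.45
nΣg² − (Σg)² = 11670.05 − 10712.25 = 957.8; nΣh² − (Σh)² = 4531.7 − 4277.16 = 254.54
r = 423.45 / √(957.8 × 254.54) = 423.45 / 493.7595 ≈ 0.858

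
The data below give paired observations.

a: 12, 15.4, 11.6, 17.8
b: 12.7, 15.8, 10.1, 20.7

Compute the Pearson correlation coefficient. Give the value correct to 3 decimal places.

n = 4, Σa = 56.8, Σb = 59.3, Σa² = 832.56, Σb² = 941.43, Σab = 881.34
nΣab − ΣaΣb = 3525.36 − 3368.24 = 157.12
nΣa² − (Σa)² = 3330.24 − 3226.24 = 104; nΣb² − (Σb)² = 3765.72 − 3516.49 = 249.23
r = 157.12 / √(104 × 249.23) = 157.12 / 160.9966 ≈ 0.976

0.976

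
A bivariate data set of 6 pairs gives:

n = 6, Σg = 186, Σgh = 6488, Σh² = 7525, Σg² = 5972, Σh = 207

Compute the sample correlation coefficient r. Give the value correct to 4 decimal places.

0.2526

r = (nΣgh − ΣgΣh) / √[(nΣg² − (Σg)²)(nΣh² − (Σh)²)]
Numerator: 6×6488 − 186×207 = 426
Denominator: √[(35832 − 34596)(45150 − 42849)] = √[1236 × 2301] = 1686.4270
r = 426 / 1686.4270 ≈ 0.2526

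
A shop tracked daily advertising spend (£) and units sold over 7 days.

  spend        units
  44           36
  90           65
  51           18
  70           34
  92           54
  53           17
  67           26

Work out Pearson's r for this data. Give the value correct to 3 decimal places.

n = 7, Σx = 467, Σy = 250, Σx² = 33299, Σy² = 10882, Σxy = 18343
nΣxy − ΣxΣy = 128401 − 116750 = 11651
nΣx² − (Σx)² = 233093 − 218089 = 15004; nΣy² − (Σy)² = 76174 − 62500 = 13674
r = 11651 / √(15004 × 13674) = 11651 / 14323.5713 ≈ 0.813

0.813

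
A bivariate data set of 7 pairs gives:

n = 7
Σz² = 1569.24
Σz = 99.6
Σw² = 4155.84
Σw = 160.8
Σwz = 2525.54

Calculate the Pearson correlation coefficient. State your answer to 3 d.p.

r = (nΣwz − ΣwΣz) / √[(nΣw² − (Σw)²)(nΣz² − (Σz)²)]
Numerator: 7×2525.54 − 160.8×99.6 = 1663.1
Denominator: √[(29090.88 − 25856.64)(10984.68 − 9920.16)] = √[3234.24 × 1064.52] = 1855.5089
r = 1663.1 / 1855.5089 ≈ 0.896

0.896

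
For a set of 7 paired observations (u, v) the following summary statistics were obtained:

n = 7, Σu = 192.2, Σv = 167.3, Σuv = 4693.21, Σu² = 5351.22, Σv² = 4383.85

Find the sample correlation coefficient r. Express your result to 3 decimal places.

0.590

r = (nΣuv − ΣuΣv) / √[(nΣu² − (Σu)²)(nΣv² − (Σv)²)]
Numerator: 7×4693.21 − 192.2×167.3 = 697.41
Denominator: √[(37458.54 − 36940.84)(30686.95 − 27989.29)] = √[517.7 × 2697.66] = 1181.7693
r = 697.41 / 1181.7693 ≈ 0.590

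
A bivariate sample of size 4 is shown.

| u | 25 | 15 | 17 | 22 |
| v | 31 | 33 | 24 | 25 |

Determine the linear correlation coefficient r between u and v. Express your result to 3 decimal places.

-0.062

n = 4, Σu = 79, Σv = 113, Σu² = 1623, Σv² = 3251, Σuv = 2228
nΣuv − ΣuΣv = 8912 − 8927 = -15
nΣu² − (Σu)² = 6492 − 6241 = 251; nΣv² − (Σv)² = 13004 − 12769 = 235
r = -15 / √(251 × 235) = -15 / 242.8683 ≈ -0.062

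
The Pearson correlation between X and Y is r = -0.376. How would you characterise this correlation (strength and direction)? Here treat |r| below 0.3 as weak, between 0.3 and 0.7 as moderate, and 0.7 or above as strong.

moderate negative

r = -0.376 < 0 so the relationship is negative.
|r| = 0.376, which falls in the moderate range.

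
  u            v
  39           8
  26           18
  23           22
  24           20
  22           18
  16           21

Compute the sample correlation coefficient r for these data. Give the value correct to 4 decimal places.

n = 6, Σu = 150, Σv = 107, Σu² = 4042, Σv² = 2037, Σuv = 2498
nΣuv − ΣuΣv = 14988 − 16050 = -1062
nΣu² − (Σu)² = 24252 − 22500 = 1752; nΣv² − (Σv)² = 12222 − 11449 = 773
r = -1062 / √(1752 × 773) = -1062 / 1163.7422 ≈ -0.9126

-0.9126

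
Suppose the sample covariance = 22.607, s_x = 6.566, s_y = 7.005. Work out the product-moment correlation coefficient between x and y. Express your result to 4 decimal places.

0.4915

r = Cov(x,y) / (s_x · s_y) = 22.607 / (6.566 × 7.005)
  = 22.607 / 45.9948 ≈ 0.4915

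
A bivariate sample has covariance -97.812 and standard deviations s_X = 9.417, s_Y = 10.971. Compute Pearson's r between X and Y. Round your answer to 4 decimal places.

-0.9467

r = Cov(X,Y) / (s_X · s_Y) = -97.812 / (9.417 × 10.971)
  = -97.812 / 103.3139 ≈ -0.9467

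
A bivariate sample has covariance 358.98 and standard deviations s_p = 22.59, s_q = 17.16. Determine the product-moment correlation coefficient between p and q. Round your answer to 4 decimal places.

r = Cov(p,q) / (s_p · s_q) = 358.98 / (22.59 × 17.16)
  = 358.98 / 387.6444 ≈ 0.9261

0.9261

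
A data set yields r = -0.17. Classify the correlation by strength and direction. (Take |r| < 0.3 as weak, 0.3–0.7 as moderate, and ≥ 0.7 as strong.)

r = -0.17 < 0 so the relationship is negative.
|r| = 0.17, which falls in the weak range.

weak negative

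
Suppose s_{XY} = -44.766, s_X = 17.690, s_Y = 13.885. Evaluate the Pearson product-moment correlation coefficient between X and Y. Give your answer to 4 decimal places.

-0.1823

r = Cov(X,Y) / (s_X · s_Y) = -44.766 / (17.690 × 13.885)
  = -44.766 / 245.6257 ≈ -0.1823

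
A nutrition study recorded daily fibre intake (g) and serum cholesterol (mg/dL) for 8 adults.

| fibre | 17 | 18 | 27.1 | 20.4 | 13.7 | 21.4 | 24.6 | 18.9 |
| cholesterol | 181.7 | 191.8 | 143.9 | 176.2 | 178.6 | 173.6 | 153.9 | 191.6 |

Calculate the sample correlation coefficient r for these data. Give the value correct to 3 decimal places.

-0.813

n = 8, Σx = 161.1, Σy = 1391.3, Σx² = 3371.59, Σy² = 243986.47, Σxy = 27604.51
nΣxy − ΣxΣy = 220836.08 − 224138.43 = -3302.35
nΣx² − (Σx)² = 26972.72 − 25953.21 = 1019.51; nΣy² − (Σy)² = 1951891.76 − 1935715.69 = 16176.07
r = -3302.35 / √(1019.51 × 16176.07) = -3302.35 / 4060.9931 ≈ -0.813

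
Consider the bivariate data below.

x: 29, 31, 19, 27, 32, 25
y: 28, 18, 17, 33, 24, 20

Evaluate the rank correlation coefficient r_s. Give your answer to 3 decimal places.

0.314

Rank x: 4, 5, 1, 3, 6, 2
Rank y: 5, 2, 1, 6, 4, 3
d = rank(x) − rank(y): -1, 3, 0, -3, 2, -1; Σd² = 24
ρ = 1 − 6Σd² / [n(n²−1)] = 1 − 6×24 / (6×35) = 1 − 144/210 ≈ 0.314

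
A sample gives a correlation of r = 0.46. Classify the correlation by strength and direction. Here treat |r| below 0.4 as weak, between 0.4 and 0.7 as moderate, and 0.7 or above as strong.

r = 0.46 > 0 so the relationship is positive.
|r| = 0.46, which falls in the moderate range.

moderate positive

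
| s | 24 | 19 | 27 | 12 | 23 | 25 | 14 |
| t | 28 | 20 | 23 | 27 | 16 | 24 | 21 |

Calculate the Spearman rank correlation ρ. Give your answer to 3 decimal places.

0.107

Rank s: 5, 3, 7, 1, 4, 6, 2
Rank t: 7, 2, 4, 6, 1, 5, 3
d = rank(s) − rank(t): -2, 1, 3, -5, 3, 1, -1; Σd² = 50
ρ = 1 − 6Σd² / [n(n²−1)] = 1 − 6×50 / (7×48) = 1 − 300/336 ≈ 0.107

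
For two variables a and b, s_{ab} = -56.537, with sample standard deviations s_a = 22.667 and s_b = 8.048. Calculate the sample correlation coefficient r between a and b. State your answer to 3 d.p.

r = Cov(a,b) / (s_a · s_b) = -56.537 / (22.667 × 8.048)
  = -56.537 / 182.4240 ≈ -0.310

-0.310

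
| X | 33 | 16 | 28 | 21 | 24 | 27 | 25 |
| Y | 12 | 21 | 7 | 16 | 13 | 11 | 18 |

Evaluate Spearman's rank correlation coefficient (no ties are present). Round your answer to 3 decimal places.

-0.786

Rank X: 7, 1, 6, 2, 3, 5, 4
Rank Y: 3, 7, 1, 5, 4, 2, 6
d = rank(X) − rank(Y): 4, -6, 5, -3, -1, 3, -2; Σd² = 100
ρ = 1 − 6Σd² / [n(n²−1)] = 1 − 6×100 / (7×48) = 1 − 600/336 ≈ -0.786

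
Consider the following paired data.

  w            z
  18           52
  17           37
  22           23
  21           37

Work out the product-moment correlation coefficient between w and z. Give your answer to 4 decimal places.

-0.6799

n = 4, Σw = 78, Σz = 149, Σw² = 1538, Σz² = 5971, Σwz = 2848
nΣwz − ΣwΣz = 11392 − 11622 = -230
nΣw² − (Σw)² = 6152 − 6084 = 68; nΣz² − (Σz)² = 23884 − 22201 = 1683
r = -230 / √(68 × 1683) = -230 / 338.2957 ≈ -0.6799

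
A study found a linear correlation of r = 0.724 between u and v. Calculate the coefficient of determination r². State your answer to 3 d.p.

0.524

r² = (0.724)² = 0.524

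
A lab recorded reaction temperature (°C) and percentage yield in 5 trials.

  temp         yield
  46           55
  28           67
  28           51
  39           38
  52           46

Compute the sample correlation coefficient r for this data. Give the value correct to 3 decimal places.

-0.459

n = 5, Σx = 193, Σy = 257, Σx² = 7909, Σy² = 13675, Σxy = 9708
nΣxy − ΣxΣy = 48540 − 49601 = -1061
nΣx² − (Σx)² = 39545 − 37249 = 2296; nΣy² − (Σy)² = 68375 − 66049 = 2326
r = -1061 / √(2296 × 2326) = -1061 / 2310.9513 ≈ -0.459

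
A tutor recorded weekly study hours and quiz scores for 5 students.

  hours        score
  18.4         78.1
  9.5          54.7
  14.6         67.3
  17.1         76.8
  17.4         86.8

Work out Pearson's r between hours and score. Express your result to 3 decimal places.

0.924

n = 5, Σx = 77, Σy = 363.7, Σx² = 1237.14, Σy² = 27053.47, Σxy = 5762.87
nΣxy − ΣxΣy = 28814.35 − 28004.9 = 809.45
nΣx² − (Σx)² = 6185.7 − 5929 = 256.7; nΣy² − (Σy)² = 135267.35 − 132277.69 = 2989.66
r = 809.45 / √(256.7 × 2989.66) = 809.45 / 876.0398 ≈ 0.924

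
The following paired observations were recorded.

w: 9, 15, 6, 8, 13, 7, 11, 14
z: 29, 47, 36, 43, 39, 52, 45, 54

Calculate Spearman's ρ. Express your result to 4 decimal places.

Rank w: 4, 8, 1, 3, 6, 2, 5, 7
Rank z: 1, 6, 2, 4, 3, 7, 5, 8
d = rank(w) − rank(z): 3, 2, -1, -1, 3, -5, 0, -1; Σd² = 50
ρ = 1 − 6Σd² / [n(n²−1)] = 1 − 6×50 / (8×63) = 1 − 300/504 ≈ 0.4048

0.4048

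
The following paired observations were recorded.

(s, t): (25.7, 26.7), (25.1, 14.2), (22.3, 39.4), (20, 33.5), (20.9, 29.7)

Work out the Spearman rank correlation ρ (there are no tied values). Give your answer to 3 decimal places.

Rank s: 5, 4, 3, 1, 2
Rank t: 2, 1, 5, 4, 3
d = rank(s) − rank(t): 3, 3, -2, -3, -1; Σd² = 32
ρ = 1 − 6Σd² / [n(n²−1)] = 1 − 6×32 / (5×24) = 1 − 192/120 ≈ -0.600

-0.600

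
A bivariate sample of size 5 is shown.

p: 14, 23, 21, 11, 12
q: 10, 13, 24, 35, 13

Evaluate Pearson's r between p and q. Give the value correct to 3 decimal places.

-0.242

n = 5, Σp = 81, Σq = 95, Σp² = 1431, Σq² = 2239, Σpq = 1484
nΣpq − ΣpΣq = 7420 − 7695 = -275
nΣp² − (Σp)² = 7155 − 6561 = 594; nΣq² − (Σq)² = 11195 − 9025 = 2170
r = -275 / √(594 × 2170) = -275 / 1135.3326 ≈ -0.242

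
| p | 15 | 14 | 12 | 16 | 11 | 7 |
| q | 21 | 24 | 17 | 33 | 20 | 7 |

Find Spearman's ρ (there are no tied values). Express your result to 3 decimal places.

0.886

Rank p: 5, 4, 3, 6, 2, 1
Rank q: 4, 5, 2, 6, 3, 1
d = rank(p) − rank(q): 1, -1, 1, 0, -1, 0; Σd² = 4
ρ = 1 − 6Σd² / [n(n²−1)] = 1 − 6×4 / (6×35) = 1 − 24/210 ≈ 0.886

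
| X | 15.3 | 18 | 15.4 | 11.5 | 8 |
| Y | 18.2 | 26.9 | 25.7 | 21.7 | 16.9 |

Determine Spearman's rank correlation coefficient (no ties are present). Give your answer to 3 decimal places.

0.900

Rank X: 3, 5, 4, 2, 1
Rank Y: 2, 5, 4, 3, 1
d = rank(X) − rank(Y): 1, 0, 0, -1, 0; Σd² = 2
ρ = 1 − 6Σd² / [n(n²−1)] = 1 − 6×2 / (5×24) = 1 − 12/120 ≈ 0.900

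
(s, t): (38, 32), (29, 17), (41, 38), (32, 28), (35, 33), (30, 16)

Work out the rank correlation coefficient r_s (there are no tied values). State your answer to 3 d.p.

Rank s: 5, 1, 6, 3, 4, 2
Rank t: 4, 2, 6, 3, 5, 1
d = rank(s) − rank(t): 1, -1, 0, 0, -1, 1; Σd² = 4
ρ = 1 − 6Σd² / [n(n²−1)] = 1 − 6×4 / (6×35) = 1 − 24/210 ≈ 0.886

0.886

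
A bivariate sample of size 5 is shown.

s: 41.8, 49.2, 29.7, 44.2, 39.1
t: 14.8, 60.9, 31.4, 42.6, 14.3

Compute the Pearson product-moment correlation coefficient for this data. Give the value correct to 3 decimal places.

n = 5, Σs = 204, Σt = 164, Σs² = 8532.42, Σt² = 6933.06, Σst = 6989.55
nΣst − ΣsΣt = 34947.75 − 33456 = 1491.75
nΣs² − (Σs)² = 42662.1 − 41616 = 1046.1; nΣt² − (Σt)² = 34665.3 − 26896 = 7769.3
r = 1491.75 / √(1046.1 × 7769.3) = 1491.75 / 2850.8709 ≈ 0.523

0.523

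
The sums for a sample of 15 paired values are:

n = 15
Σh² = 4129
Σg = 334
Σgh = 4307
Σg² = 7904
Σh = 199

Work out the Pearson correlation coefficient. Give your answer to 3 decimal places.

r = (nΣgh − ΣgΣh) / √[(nΣg² − (Σg)²)(nΣh² − (Σh)²)]
Numerator: 15×4307 − 334×199 = -1861
Denominator: √[(118560 − 111556)(61935 − 39601)] = √[7004 × 22334] = 12507.0914
r = -1861 / 12507.0914 ≈ -0.149

-0.149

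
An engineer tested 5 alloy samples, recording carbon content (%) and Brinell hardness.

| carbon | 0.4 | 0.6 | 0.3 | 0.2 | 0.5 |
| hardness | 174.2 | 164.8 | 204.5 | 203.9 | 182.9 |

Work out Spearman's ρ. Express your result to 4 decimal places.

Rank carbon: 3, 5, 2, 1, 4
Rank hardness: 2, 1, 5, 4, 3
d = rank(carbon) − rank(hardness): 1, 4, -3, -3, 1; Σd² = 36
ρ = 1 − 6Σd² / [n(n²−1)] = 1 − 6×36 / (5×24) = 1 − 216/120 ≈ -0.8000

-0.8000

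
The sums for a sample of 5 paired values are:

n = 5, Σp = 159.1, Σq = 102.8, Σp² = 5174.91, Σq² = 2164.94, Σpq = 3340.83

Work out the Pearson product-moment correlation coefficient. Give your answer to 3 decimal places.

r = (nΣpq − ΣpΣq) / √[(nΣp² − (Σp)²)(nΣq² − (Σq)²)]
Numerator: 5×3340.83 − 159.1×102.8 = 348.67
Denominator: √[(25874.55 − 25312.81)(10824.7 − 10567.84)] = √[561.74 × 256.86] = 379.8533
r = 348.67 / 379.8533 ≈ 0.918

0.918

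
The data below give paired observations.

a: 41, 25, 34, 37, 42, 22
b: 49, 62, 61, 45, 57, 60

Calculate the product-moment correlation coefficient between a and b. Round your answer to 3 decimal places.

-0.605

n = 6, Σa = 201, Σb = 334, Σa² = 7079, Σb² = 18840, Σab = 11012
nΣab − ΣaΣb = 66072 − 67134 = -1062
nΣa² − (Σa)² = 42474 − 40401 = 2073; nΣb² − (Σb)² = 113040 − 111556 = 1484
r = -1062 / √(2073 × 1484) = -1062 / 1753.9475 ≈ -0.605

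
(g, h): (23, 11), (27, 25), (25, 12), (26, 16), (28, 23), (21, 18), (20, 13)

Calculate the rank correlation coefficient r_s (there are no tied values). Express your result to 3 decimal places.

0.571

Rank g: 3, 6, 4, 5, 7, 2, 1
Rank h: 1, 7, 2, 4, 6, 5, 3
d = rank(g) − rank(h): 2, -1, 2, 1, 1, -3, -2; Σd² = 24
ρ = 1 − 6Σd² / [n(n²−1)] = 1 − 6×24 / (7×48) = 1 − 144/336 ≈ 0.571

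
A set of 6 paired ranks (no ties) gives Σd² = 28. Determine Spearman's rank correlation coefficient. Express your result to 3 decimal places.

ρ = 1 − 6Σd² / [n(n²−1)] = 1 − 6×28 / (6×35)
  = 1 − 168/210 = 1 − 0.8000 ≈ 0.200

0.200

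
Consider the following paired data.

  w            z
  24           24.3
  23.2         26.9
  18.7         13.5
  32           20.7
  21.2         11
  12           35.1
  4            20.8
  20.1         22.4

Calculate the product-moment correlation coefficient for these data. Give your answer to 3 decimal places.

-0.179

n = 8, Σw = 155.2, Σz = 174.7, Σw² = 3501.38, Σz² = 4212.25, Σwz = 3309.97
nΣwz − ΣwΣz = 26479.76 − 27113.44 = -633.68
nΣw² − (Σw)² = 28011.04 − 24087.04 = 3924; nΣz² − (Σz)² = 33698 − 30520.09 = 3177.91
r = -633.68 / √(3924 × 3177.91) = -633.68 / 3531.3055 ≈ -0.179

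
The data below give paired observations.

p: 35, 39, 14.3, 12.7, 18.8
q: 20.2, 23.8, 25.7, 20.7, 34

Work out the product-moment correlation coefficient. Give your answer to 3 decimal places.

-0.279

n = 5, Σp = 119.8, Σq = 124.4, Σp² = 3465.22, Σq² = 3219.46, Σpq = 2904.8
nΣpq − ΣpΣq = 14524 − 14903.12 = -379.12
nΣp² − (Σp)² = 17326.1 − 14352.04 = 2974.06; nΣq² − (Σq)² = 16097.3 − 15475.36 = 621.94
r = -379.12 / √(2974.06 × 621.94) = -379.12 / 1360.0319 ≈ -0.279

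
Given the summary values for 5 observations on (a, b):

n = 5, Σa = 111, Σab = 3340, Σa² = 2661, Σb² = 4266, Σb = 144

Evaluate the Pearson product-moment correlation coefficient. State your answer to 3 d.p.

0.937

r = (nΣab − ΣaΣb) / √[(nΣa² − (Σa)²)(nΣb² − (Σb)²)]
Numerator: 5×3340 − 111×144 = 716
Denominator: √[(13305 − 12321)(21330 − 20736)] = √[984 × 594] = 764.5234
r = 716 / 764.5234 ≈ 0.937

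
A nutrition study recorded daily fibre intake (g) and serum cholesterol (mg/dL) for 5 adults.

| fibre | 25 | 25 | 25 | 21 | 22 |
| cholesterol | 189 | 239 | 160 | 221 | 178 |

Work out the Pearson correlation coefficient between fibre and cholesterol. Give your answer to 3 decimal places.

n = 5, Σx = 118, Σy = 987, Σx² = 2800, Σy² = 198967, Σxy = 23257
nΣxy − ΣxΣy = 116285 − 116466 = -181
nΣx² − (Σx)² = 14000 − 13924 = 76; nΣy² − (Σy)² = 994835 − 974169 = 20666
r = -181 / √(76 × 20666) = -181 / 1253.2422 ≈ -0.144

-0.144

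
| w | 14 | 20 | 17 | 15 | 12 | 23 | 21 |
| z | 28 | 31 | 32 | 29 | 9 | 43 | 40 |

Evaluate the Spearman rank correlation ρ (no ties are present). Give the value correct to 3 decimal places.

0.964

Rank w: 2, 5, 4, 3, 1, 7, 6
Rank z: 2, 4, 5, 3, 1, 7, 6
d = rank(w) − rank(z): 0, 1, -1, 0, 0, 0, 0; Σd² = 2
ρ = 1 − 6Σd² / [n(n²−1)] = 1 − 6×2 / (7×48) = 1 − 12/336 ≈ 0.964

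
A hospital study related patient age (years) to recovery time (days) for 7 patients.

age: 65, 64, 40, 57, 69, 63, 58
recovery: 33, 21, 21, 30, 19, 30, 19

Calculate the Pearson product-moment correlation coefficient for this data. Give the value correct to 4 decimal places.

0.1773

n = 7, Σx = 416, Σy = 173, Σx² = 25264, Σy² = 4493, Σxy = 10342
nΣxy − ΣxΣy = 72394 − 71968 = 426
nΣx² − (Σx)² = 176848 − 173056 = 3792; nΣy² − (Σy)² = 31451 − 29929 = 1522
r = 426 / √(3792 × 1522) = 426 / 2402.3788 ≈ 0.1773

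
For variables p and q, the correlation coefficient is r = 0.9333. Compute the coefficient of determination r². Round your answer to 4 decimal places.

0.8710

r² = (0.9333)² = 0.8710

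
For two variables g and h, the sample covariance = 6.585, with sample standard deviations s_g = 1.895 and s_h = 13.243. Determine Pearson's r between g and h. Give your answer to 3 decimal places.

r = Cov(g,h) / (s_g · s_h) = 6.585 / (1.895 × 13.243)
  = 6.585 / 25.0955 ≈ 0.262

0.262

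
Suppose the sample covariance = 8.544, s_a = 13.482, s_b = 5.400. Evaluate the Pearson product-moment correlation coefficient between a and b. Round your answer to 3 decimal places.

r = Cov(a,b) / (s_a · s_b) = 8.544 / (13.482 × 5.400)
  = 8.544 / 72.8028 ≈ 0.117

0.117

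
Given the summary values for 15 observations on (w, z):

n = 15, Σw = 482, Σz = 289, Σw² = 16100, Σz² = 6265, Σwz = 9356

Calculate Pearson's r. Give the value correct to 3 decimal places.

r = (nΣwz − ΣwΣz) / √[(nΣw² − (Σw)²)(nΣz² − (Σz)²)]
Numerator: 15×9356 − 482×289 = 1042
Denominator: √[(241500 − 232324)(93975 − 83521)] = √[9176 × 10454] = 9794.1770
r = 1042 / 9794.1770 ≈ 0.106

0.106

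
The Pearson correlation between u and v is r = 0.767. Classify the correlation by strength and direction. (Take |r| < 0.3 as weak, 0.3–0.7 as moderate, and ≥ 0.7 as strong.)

r = 0.767 > 0 so the relationship is positive.
|r| = 0.767, which falls in the strong range.

strong positive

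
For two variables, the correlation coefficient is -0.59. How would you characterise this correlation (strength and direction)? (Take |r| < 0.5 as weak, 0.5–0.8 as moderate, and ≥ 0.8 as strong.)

moderate negative

r = -0.59 < 0 so the relationship is negative.
|r| = 0.59, which falls in the moderate range.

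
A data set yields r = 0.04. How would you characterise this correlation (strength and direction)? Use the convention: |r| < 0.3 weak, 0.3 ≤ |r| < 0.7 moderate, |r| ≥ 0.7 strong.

r = 0.04 > 0 so the relationship is positive.
|r| = 0.04, which falls in the weak range.

weak positive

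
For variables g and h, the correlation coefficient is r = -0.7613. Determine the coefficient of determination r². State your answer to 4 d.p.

0.5796

r² = (-0.7613)² = 0.5796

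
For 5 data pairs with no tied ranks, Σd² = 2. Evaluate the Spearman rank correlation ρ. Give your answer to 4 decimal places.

ρ = 1 − 6Σd² / [n(n²−1)] = 1 − 6×2 / (5×24)
  = 1 − 12/120 = 1 − 0.10000 ≈ 0.9000

0.9000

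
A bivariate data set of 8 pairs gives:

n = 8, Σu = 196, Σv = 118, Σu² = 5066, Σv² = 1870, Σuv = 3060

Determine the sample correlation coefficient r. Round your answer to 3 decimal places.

r = (nΣuv − ΣuΣv) / √[(nΣu² − (Σu)²)(nΣv² − (Σv)²)]
Numerator: 8×3060 − 196×118 = 1352
Denominator: √[(40528 − 38416)(14960 − 13924)] = √[2112 × 1036] = 1479.1998
r = 1352 / 1479.1998 ≈ 0.914

0.914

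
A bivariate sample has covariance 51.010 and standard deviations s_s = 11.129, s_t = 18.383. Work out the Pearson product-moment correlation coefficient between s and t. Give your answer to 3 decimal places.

0.249

r = Cov(s,t) / (s_s · s_t) = 51.010 / (11.129 × 18.383)
  = 51.010 / 204.5844 ≈ 0.249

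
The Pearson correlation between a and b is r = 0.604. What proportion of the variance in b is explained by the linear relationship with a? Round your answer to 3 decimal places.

0.365

r² = (0.604)² = 0.365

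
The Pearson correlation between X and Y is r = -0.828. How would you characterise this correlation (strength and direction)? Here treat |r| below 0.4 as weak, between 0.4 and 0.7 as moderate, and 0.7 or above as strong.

strong negative

r = -0.828 < 0 so the relationship is negative.
|r| = 0.828, which falls in the strong range.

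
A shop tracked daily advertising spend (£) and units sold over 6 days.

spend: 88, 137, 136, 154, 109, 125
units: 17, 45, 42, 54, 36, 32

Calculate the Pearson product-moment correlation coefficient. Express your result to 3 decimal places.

0.947

n = 6, Σx = 749, Σy = 226, Σx² = 96231, Σy² = 9314, Σxy = 29613
nΣxy − ΣxΣy = 177678 − 169274 = 8404
nΣx² − (Σx)² = 577386 − 561001 = 16385; nΣy² − (Σy)² = 55884 − 51076 = 4808
r = 8404 / √(16385 × 4808) = 8404 / 8875.7580 ≈ 0.947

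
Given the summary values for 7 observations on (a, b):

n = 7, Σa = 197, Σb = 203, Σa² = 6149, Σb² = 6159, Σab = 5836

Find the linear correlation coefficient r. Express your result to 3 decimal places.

r = (nΣab − ΣaΣb) / √[(nΣa² − (Σa)²)(nΣb² − (Σb)²)]
Numerator: 7×5836 − 197×203 = 861
Denominator: √[(43043 − 38809)(43113 − 41209)] = √[4234 × 1904] = 2839.2844
r = 861 / 2839.2844 ≈ 0.303

0.303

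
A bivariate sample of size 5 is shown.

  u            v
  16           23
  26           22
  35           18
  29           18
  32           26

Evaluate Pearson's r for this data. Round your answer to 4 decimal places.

-0.2911

n = 5, Σu = 138, Σv = 107, Σu² = 4022, Σv² = 2337, Σuv = 2924
nΣuv − ΣuΣv = 14620 − 14766 = -146
nΣu² − (Σu)² = 20110 − 19044 = 1066; nΣv² − (Σv)² = 11685 − 11449 = 236
r = -146 / √(1066 × 236) = -146 / 501.5735 ≈ -0.2911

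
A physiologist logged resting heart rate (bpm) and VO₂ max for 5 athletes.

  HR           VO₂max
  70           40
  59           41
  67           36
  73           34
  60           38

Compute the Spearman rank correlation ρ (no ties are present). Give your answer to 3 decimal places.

Rank HR: 4, 1, 3, 5, 2
Rank VO₂max: 4, 5, 2, 1, 3
d = rank(HR) − rank(VO₂max): 0, -4, 1, 4, -1; Σd² = 34
ρ = 1 − 6Σd² / [n(n²−1)] = 1 − 6×34 / (5×24) = 1 − 204/120 ≈ -0.700

-0.700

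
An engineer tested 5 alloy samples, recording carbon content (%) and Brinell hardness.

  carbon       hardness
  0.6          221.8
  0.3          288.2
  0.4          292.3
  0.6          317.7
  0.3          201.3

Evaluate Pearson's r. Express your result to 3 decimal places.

n = 5, Σx = 2.2, Σy = 1321.3, Σx² = 1.06, Σy² = 359148.75, Σxy = 587.47
nΣxy − ΣxΣy = 2937.35 − 2906.86 = 30.49
nΣx² − (Σx)² = 5.3 − 4.84 = 0.46; nΣy² − (Σy)² = 1795743.75 − 1745833.69 = 49910.06
r = 30.49 / √(0.46 × 49910.06) = 30.49 / 151.5210 ≈ 0.201

0.201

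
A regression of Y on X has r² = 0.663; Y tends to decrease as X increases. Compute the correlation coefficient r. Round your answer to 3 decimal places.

|r| = √0.663 = 0.814
The association is negative, so r = −0.814.

-0.814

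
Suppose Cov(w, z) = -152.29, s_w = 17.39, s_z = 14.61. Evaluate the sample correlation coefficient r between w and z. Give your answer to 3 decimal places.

-0.599

r = Cov(w,z) / (s_w · s_z) = -152.29 / (17.39 × 14.61)
  = -152.29 / 254.0679 ≈ -0.599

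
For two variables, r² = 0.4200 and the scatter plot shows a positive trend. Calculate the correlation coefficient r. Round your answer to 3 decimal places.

0.648

|r| = √0.4200 = 0.648
The association is positive, so r = 0.648.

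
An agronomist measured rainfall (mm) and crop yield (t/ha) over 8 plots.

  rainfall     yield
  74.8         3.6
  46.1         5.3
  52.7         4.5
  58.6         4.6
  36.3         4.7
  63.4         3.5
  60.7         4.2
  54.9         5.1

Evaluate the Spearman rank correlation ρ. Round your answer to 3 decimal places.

Rank rainfall: 8, 2, 3, 5, 1, 7, 6, 4
Rank yield: 2, 8, 4, 5, 6, 1, 3, 7
d = rank(rainfall) − rank(yield): 6, -6, -1, 0, -5, 6, 3, -3; Σd² = 152
ρ = 1 − 6Σd² / [n(n²−1)] = 1 − 6×152 / (8×63) = 1 − 912/504 ≈ -0.810

-0.810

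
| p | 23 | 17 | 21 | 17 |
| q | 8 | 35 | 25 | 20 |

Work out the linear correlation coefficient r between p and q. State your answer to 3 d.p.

n = 4, Σp = 78, Σq = 88, Σp² = 1548, Σq² = 2314, Σpq = 1644
nΣpq − ΣpΣq = 6576 − 6864 = -288
nΣp² − (Σp)² = 6192 − 6084 = 108; nΣq² − (Σq)² = 9256 − 7744 = 1512
r = -288 / √(108 × 1512) = -288 / 404.0990 ≈ -0.713

-0.713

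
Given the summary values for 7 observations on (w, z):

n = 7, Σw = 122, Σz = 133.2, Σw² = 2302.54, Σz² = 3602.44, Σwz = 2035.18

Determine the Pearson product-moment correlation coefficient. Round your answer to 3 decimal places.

-0.660

r = (nΣwz − ΣwΣz) / √[(nΣw² − (Σw)²)(nΣz² − (Σz)²)]
Numerator: 7×2035.18 − 122×133.2 = -2004.14
Denominator: √[(16117.78 − 14884)(25217.08 − 17742.24)] = √[1233.78 × 7474.84] = 3036.8253
r = -2004.14 / 3036.8253 ≈ -0.660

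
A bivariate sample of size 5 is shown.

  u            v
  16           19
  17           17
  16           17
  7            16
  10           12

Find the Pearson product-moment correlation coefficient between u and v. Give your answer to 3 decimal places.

n = 5, Σu = 66, Σv = 81, Σu² = 950, Σv² = 1339, Σuv = 1097
nΣuv − ΣuΣv = 5485 − 5346 = 139
nΣu² − (Σu)² = 4750 − 4356 = 394; nΣv² − (Σv)² = 6695 − 6561 = 134
r = 139 / √(394 × 134) = 139 / 229.7738 ≈ 0.605

0.605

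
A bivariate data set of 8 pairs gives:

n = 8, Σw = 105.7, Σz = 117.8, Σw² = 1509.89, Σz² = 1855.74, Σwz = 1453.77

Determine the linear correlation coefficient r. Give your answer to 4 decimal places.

r = (nΣwz − ΣwΣz) / √[(nΣw² − (Σw)²)(nΣz² − (Σz)²)]
Numerator: 8×1453.77 − 105.7×117.8 = -821.3
Denominator: √[(12079.12 − 11172.49)(14845.92 − 13876.84)] = √[906.63 × 969.08] = 937.3351
r = -821.3 / 937.3351 ≈ -0.8762

-0.8762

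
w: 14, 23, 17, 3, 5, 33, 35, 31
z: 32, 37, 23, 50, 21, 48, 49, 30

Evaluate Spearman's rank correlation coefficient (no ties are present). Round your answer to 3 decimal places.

0.214

Rank w: 3, 5, 4, 1, 2, 7, 8, 6
Rank z: 4, 5, 2, 8, 1, 6, 7, 3
d = rank(w) − rank(z): -1, 0, 2, -7, 1, 1, 1, 3; Σd² = 66
ρ = 1 − 6Σd² / [n(n²−1)] = 1 − 6×66 / (8×63) = 1 − 396/504 ≈ 0.214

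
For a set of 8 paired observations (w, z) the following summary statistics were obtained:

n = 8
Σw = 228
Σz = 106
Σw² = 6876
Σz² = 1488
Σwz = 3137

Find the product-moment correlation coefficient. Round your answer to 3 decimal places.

0.653

r = (nΣwz − ΣwΣz) / √[(nΣw² − (Σw)²)(nΣz² − (Σz)²)]
Numerator: 8×3137 − 228×106 = 928
Denominator: √[(55008 − 51984)(11904 − 11236)] = √[3024 × 668] = 1421.2783
r = 928 / 1421.2783 ≈ 0.653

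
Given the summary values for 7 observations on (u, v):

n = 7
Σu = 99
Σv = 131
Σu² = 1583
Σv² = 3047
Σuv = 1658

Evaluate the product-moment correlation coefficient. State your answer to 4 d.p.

-0.5901

r = (nΣuv − ΣuΣv) / √[(nΣu² − (Σu)²)(nΣv² − (Σv)²)]
Numerator: 7×1658 − 99×131 = -1363
Denominator: √[(11081 − 9801)(21329 − 17161)] = √[1280 × 4168] = 2309.7706
r = -1363 / 2309.7706 ≈ -0.5901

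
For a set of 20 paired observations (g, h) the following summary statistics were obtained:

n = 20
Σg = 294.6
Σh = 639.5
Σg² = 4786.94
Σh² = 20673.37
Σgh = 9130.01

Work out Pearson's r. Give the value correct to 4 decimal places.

-0.9127

r = (nΣgh − ΣgΣh) / √[(nΣg² − (Σg)²)(nΣh² − (Σh)²)]
Numerator: 20×9130.01 − 294.6×639.5 = -5796.5
Denominator: √[(95738.8 − 86789.16)(413467.4 − 408960.25)] = √[8949.64 × 4507.15] = 6351.1708
r = -5796.5 / 6351.1708 ≈ -0.9127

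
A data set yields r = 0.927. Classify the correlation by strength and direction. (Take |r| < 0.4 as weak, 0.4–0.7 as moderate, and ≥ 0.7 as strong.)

r = 0.927 > 0 so the relationship is positive.
|r| = 0.927, which falls in the strong range.

strong positive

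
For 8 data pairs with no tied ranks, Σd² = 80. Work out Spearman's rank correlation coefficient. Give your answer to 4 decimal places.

ρ = 1 − 6Σd² / [n(n²−1)] = 1 − 6×80 / (8×63)
  = 1 − 480/504 = 1 − 0.95238 ≈ 0.0476

0.0476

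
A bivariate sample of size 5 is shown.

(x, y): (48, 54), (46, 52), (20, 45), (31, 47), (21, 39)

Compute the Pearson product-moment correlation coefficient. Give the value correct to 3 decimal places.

n = 5, Σx = 166, Σy = 237, Σx² = 6222, Σy² = 11375, Σxy = 8160
nΣxy − ΣxΣy = 40800 − 39342 = 1458
nΣx² − (Σx)² = 31110 − 27556 = 3554; nΣy² − (Σy)² = 56875 − 56169 = 706
r = 1458 / √(3554 × 706) = 1458 / 1584.0215 ≈ 0.920

0.920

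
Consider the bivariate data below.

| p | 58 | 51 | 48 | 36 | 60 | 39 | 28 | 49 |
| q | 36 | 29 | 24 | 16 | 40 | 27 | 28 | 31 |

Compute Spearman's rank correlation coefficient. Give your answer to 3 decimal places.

0.810

Rank p: 7, 6, 4, 2, 8, 3, 1, 5
Rank q: 7, 5, 2, 1, 8, 3, 4, 6
d = rank(p) − rank(q): 0, 1, 2, 1, 0, 0, -3, -1; Σd² = 16
ρ = 1 − 6Σd² / [n(n²−1)] = 1 − 6×16 / (8×63) = 1 − 96/504 ≈ 0.810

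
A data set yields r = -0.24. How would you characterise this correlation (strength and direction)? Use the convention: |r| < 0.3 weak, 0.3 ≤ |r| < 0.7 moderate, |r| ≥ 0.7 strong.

r = -0.24 < 0 so the relationship is negative.
|r| = 0.24, which falls in the weak range.

weak negative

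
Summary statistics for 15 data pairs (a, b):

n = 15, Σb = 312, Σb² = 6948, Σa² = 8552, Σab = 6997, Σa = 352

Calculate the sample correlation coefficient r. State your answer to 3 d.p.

r = (nΣab − ΣaΣb) / √[(nΣa² − (Σa)²)(nΣb² − (Σb)²)]
Numerator: 15×6997 − 352×312 = -4869
Denominator: √[(128280 − 123904)(104220 − 97344)] = √[4376 × 6876] = 5485.3784
r = -4869 / 5485.3784 ≈ -0.888

-0.888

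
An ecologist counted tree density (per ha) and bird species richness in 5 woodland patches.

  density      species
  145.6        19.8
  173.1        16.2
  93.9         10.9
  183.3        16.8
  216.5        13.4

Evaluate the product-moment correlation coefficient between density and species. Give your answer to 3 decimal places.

n = 5, Σx = 812.4, Σy = 77.1, Σx² = 140451.32, Σy² = 1235.09, Σxy = 12691.15
nΣxy − ΣxΣy = 63455.75 − 62636.04 = 819.71
nΣx² − (Σx)² = 702256.6 − 659993.76 = 42262.84; nΣy² − (Σy)² = 6175.45 − 5944.41 = 231.04
r = 819.71 / √(42262.84 × 231.04) = 819.71 / 3124.8050 ≈ 0.262

0.262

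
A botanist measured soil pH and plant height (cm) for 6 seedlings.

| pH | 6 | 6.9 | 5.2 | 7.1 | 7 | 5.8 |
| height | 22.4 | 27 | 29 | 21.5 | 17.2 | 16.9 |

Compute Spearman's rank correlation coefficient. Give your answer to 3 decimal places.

-0.314

Rank pH: 3, 4, 1, 6, 5, 2
Rank height: 4, 5, 6, 3, 2, 1
d = rank(pH) − rank(height): -1, -1, -5, 3, 3, 1; Σd² = 46
ρ = 1 − 6Σd² / [n(n²−1)] = 1 − 6×46 / (6×35) = 1 − 276/210 ≈ -0.314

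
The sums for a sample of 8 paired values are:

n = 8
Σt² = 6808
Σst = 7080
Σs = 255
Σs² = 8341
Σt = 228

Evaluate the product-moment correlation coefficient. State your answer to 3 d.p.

r = (nΣst − ΣsΣt) / √[(nΣs² − (Σs)²)(nΣt² − (Σt)²)]
Numerator: 8×7080 − 255×228 = -1500
Denominator: √[(66728 − 65025)(54464 − 51984)] = √[1703 × 2480] = 2055.1010
r = -1500 / 2055.1010 ≈ -0.730

-0.730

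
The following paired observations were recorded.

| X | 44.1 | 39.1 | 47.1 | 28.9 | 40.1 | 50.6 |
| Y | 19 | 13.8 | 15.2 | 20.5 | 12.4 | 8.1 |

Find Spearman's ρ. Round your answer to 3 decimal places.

-0.543

Rank X: 4, 2, 5, 1, 3, 6
Rank Y: 5, 3, 4, 6, 2, 1
d = rank(X) − rank(Y): -1, -1, 1, -5, 1, 5; Σd² = 54
ρ = 1 − 6Σd² / [n(n²−1)] = 1 − 6×54 / (6×35) = 1 − 324/210 ≈ -0.543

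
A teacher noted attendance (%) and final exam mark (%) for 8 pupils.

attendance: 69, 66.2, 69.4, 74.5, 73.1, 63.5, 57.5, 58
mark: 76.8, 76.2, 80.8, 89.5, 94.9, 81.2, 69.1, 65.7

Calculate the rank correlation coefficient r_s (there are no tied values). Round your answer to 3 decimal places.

Rank attendance: 5, 4, 6, 8, 7, 3, 1, 2
Rank mark: 4, 3, 5, 7, 8, 6, 2, 1
d = rank(attendance) − rank(mark): 1, 1, 1, 1, -1, -3, -1, 1; Σd² = 16
ρ = 1 − 6Σd² / [n(n²−1)] = 1 − 6×16 / (8×63) = 1 − 96/504 ≈ 0.810

0.810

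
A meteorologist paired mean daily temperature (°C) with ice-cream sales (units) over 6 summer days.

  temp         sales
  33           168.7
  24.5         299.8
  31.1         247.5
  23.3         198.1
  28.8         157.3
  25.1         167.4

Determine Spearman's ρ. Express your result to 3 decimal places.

-0.257

Rank temp: 6, 2, 5, 1, 4, 3
Rank sales: 3, 6, 5, 4, 1, 2
d = rank(temp) − rank(sales): 3, -4, 0, -3, 3, 1; Σd² = 44
ρ = 1 − 6Σd² / [n(n²−1)] = 1 − 6×44 / (6×35) = 1 − 264/210 ≈ -0.257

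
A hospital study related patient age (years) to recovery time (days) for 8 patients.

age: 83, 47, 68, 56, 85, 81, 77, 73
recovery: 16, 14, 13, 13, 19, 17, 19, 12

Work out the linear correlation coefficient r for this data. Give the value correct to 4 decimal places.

n = 8, Σx = 570, Σy = 123, Σx² = 41902, Σy² = 1945, Σxy = 8929
nΣxy − ΣxΣy = 71432 − 70110 = 1322
nΣx² − (Σx)² = 335216 − 324900 = 10316; nΣy² − (Σy)² = 15560 − 15129 = 431
r = 1322 / √(10316 × 431) = 1322 / 2108.6005 ≈ 0.6270

0.6270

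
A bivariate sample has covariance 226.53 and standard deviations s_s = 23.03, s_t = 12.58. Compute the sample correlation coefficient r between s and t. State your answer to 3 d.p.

0.782

r = Cov(s,t) / (s_s · s_t) = 226.53 / (23.03 × 12.58)
  = 226.53 / 289.7174 ≈ 0.782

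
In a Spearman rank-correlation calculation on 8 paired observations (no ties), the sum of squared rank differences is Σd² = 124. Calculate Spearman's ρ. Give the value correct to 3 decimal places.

-0.476

ρ = 1 − 6Σd² / [n(n²−1)] = 1 − 6×124 / (8×63)
  = 1 − 744/504 = 1 − 1.4762 ≈ -0.476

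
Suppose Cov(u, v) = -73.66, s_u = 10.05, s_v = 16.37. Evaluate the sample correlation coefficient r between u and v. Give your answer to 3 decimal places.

r = Cov(u,v) / (s_u · s_v) = -73.66 / (10.05 × 16.37)
  = -73.66 / 164.5185 ≈ -0.448

-0.448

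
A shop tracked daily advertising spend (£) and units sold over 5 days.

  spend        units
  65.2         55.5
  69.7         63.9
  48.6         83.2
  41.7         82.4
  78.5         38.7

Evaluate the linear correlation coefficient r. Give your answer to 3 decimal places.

-0.936

n = 5, Σx = 303.7, Σy = 323.7, Σx² = 19372.23, Σy² = 22373.15, Σxy = 18589.98
nΣxy − ΣxΣy = 92949.9 − 98307.69 = -5357.79
nΣx² − (Σx)² = 96861.15 − 92233.69 = 4627.46; nΣy² − (Σy)² = 111865.75 − 104781.69 = 7084.06
r = -5357.79 / √(4627.46 × 7084.06) = -5357.79 / 5725.4873 ≈ -0.936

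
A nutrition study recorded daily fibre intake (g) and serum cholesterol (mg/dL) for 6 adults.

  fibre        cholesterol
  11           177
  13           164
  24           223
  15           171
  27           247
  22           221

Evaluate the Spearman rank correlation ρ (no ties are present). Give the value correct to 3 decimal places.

0.829

Rank fibre: 1, 2, 5, 3, 6, 4
Rank cholesterol: 3, 1, 5, 2, 6, 4
d = rank(fibre) − rank(cholesterol): -2, 1, 0, 1, 0, 0; Σd² = 6
ρ = 1 − 6Σd² / [n(n²−1)] = 1 − 6×6 / (6×35) = 1 − 36/210 ≈ 0.829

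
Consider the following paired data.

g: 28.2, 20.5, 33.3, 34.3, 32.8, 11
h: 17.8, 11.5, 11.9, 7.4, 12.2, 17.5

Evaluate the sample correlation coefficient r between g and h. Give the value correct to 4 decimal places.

-0.5945

n = 6, Σg = 160.1, Σh = 78.3, Σg² = 4697.71, Σh² = 1100.55, Σgh = 1980.46
nΣgh − ΣgΣh = 11882.76 − 12535.83 = -653.07
nΣg² − (Σg)² = 28186.26 − 25632.01 = 2554.25; nΣh² − (Σh)² = 6603.3 − 6130.89 = 472.41
r = -653.07 / √(2554.25 × 472.41) = -653.07 / 1098.4777 ≈ -0.5945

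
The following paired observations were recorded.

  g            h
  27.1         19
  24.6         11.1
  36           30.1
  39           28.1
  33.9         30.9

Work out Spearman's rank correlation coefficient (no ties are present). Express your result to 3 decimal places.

Rank g: 2, 1, 4, 5, 3
Rank h: 2, 1, 4, 3, 5
d = rank(g) − rank(h): 0, 0, 0, 2, -2; Σd² = 8
ρ = 1 − 6Σd² / [n(n²−1)] = 1 − 6×8 / (5×24) = 1 − 48/120 ≈ 0.600

0.600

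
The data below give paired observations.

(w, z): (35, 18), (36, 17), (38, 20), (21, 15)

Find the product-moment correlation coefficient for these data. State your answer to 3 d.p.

n = 4, Σw = 130, Σz = 70, Σw² = 4406, Σz² = 1238, Σwz = 2317
nΣwz − ΣwΣz = 9268 − 9100 = 168
nΣw² − (Σw)² = 17624 − 16900 = 724; nΣz² − (Σz)² = 4952 − 4900 = 52
r = 168 / √(724 × 52) = 168 / 194.0309 ≈ 0.866

0.866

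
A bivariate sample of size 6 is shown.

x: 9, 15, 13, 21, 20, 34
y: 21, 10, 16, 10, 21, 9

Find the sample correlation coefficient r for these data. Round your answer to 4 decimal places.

-0.5753

n = 6, Σx = 112, Σy = 87, Σx² = 2472, Σy² = 1419, Σxy = 1483
nΣxy − ΣxΣy = 8898 − 9744 = -846
nΣx² − (Σx)² = 14832 − 12544 = 2288; nΣy² − (Σy)² = 8514 − 7569 = 945
r = -846 / √(2288 × 945) = -846 / 1470.4285 ≈ -0.5753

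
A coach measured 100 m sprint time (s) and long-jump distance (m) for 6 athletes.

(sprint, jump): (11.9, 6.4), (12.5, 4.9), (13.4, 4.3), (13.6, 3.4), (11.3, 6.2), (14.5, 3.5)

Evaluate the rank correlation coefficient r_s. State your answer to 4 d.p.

Rank sprint: 2, 3, 4, 5, 1, 6
Rank jump: 6, 4, 3, 1, 5, 2
d = rank(sprint) − rank(jump): -4, -1, 1, 4, -4, 4; Σd² = 66
ρ = 1 − 6Σd² / [n(n²−1)] = 1 − 6×66 / (6×35) = 1 − 396/210 ≈ -0.8857

-0.8857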